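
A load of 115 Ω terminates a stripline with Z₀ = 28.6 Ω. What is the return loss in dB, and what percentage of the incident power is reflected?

Γ = (115 − 28.6)/(115 + 28.6) = 0.602
RL = −20·log₁₀(0.602) = 4.41 dB
P_refl/P_inc = |Γ|² = 0.362

RL ≈ 4.41 dB; 36.2% of incident power reflected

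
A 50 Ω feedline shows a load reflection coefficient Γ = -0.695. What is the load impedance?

Z_L ≈ 9 Ω

Z_L = Z_0·(1 + Γ)/(1 − Γ) = 50·(0.305)/(1.69)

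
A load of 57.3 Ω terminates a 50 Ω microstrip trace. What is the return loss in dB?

Γ = (57.3 − 50)/(57.3 + 50) = 0.068
RL = −20·log₁₀|Γ| = −20·log₁₀(0.068)

RL ≈ 23.3 dB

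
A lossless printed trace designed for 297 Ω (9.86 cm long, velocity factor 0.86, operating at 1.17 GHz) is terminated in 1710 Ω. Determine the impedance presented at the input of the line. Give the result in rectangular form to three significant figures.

Z_in ≈ 387 + j666 Ω

λ = v/f = 0.86·c / 1.17 GHz = 0.221 m
βl = 2π·l/λ = 2π × 0.447 = 161°
tan(βl) = tan(161°) = -0.345
Z_in = Z_0·(Z_L + jZ_0·tanβl)/(Z_0 + jZ_L·tanβl)
     = 297·(1710 − j102)/(297 − j590)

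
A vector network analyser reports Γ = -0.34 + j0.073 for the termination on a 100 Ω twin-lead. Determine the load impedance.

Z_L = Z_0·(1 + Γ)/(1 − Γ) = 100·(0.66 + j0.073)/(1.34 − j0.073)

Z_L ≈ 48.8 + j8.11 Ω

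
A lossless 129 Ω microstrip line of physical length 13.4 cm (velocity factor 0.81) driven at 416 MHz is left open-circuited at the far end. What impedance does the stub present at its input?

Z_in ≈ −j16.8 Ω

λ = v/f = 0.81·c / 416 MHz = 0.584 m
βl = 2π·l/λ = 2π × 0.229 = 82.6°
tan(βl) = 7.68
For an open-circuited stub, Z_in = −jZ_0·cot(βl) = −jZ_0/tan(βl)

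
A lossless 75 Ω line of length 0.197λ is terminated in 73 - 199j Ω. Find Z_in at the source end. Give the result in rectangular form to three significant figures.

βl = 2π × 0.197 = 70.9°
tan(βl) = tan(70.9°) = 2.89
Z_in = Z_0·(Z_L + jZ_0·tanβl)/(Z_0 + jZ_L·tanβl)
     = 75·(73 + j17.8)/(650 + j211)

Z_in ≈ 8.22 − j0.611 Ω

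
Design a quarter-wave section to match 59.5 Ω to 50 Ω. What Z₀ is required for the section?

Z_qwt = √(Z_0·R_L) = √(50 × 59.5) = √2975

Z_qwt ≈ 54.5 Ω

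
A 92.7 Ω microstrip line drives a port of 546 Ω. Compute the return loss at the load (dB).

Γ = (546 − 92.7)/(546 + 92.7) = 0.71
RL = −20·log₁₀|Γ| = −20·log₁₀(0.71)

RL ≈ 2.98 dB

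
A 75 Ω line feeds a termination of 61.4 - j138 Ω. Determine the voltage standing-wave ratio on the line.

VSWR ≈ 6.01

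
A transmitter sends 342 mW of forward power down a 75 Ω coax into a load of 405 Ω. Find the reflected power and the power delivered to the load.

P_reflected ≈ 162 mW; P_delivered ≈ 180 mW

Γ = (405 − 75)/(405 + 75) = 0.688
|Γ|² = 0.473
P_refl = |Γ|²·P_inc = 162 mW, P_del = (1 − |Γ|²)·P_inc = 180 mW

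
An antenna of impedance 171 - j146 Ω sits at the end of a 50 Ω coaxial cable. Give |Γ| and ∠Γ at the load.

Γ ≈ 0.716 ∠ -16.9°

Γ = (Z_L − Z_0)/(Z_L + Z_0) = (121 − j146)/(221 − j146)
|Γ| = 190/265 = 0.716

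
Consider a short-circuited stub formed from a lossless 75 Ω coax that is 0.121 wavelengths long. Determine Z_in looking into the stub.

βl = 2π × 0.121 = 43.6°
tan(βl) = 0.951
For a short-circuited stub, Z_in = jZ_0·tan(βl)

Z_in ≈ +j71.3 Ω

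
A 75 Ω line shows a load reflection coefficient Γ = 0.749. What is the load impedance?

Z_L ≈ 523 Ω

Z_L = Z_0·(1 + Γ)/(1 − Γ) = 75·(1.75)/(0.251)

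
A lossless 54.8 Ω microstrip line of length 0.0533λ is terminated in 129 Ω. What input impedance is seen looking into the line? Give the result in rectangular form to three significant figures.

Z_in ≈ 86.5 − j51.8 Ω

βl = 2π × 0.0533 = 19.2°
tan(βl) = tan(19.2°) = 0.348
Z_in = Z_0·(Z_L + jZ_0·tanβl)/(Z_0 + jZ_L·tanβl)
     = 54.8·(129 + j19.1)/(54.8 + j44.9)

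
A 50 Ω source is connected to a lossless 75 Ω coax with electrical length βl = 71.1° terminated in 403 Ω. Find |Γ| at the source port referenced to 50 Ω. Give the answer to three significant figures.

|Γ| ≈ 0.605

tan(βl) = 2.92
Z_in = Z_0·(Z_L + jZ_0·tanβl)/(Z_0 + jZ_L·tanβl) = 15.5 − j24.7 Ω
Γ_s = (Z_in − Z_s)/(Z_in + Z_s) = (-34.5 − j24.7)/(65.5 − j24.7), |Γ_s| = 0.605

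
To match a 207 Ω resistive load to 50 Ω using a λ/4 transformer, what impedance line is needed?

Z_qwt ≈ 102 Ω

Z_qwt = √(Z_0·R_L) = √(50 × 207) = √10350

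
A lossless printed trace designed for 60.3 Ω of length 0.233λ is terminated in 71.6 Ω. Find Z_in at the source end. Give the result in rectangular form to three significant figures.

βl = 2π × 0.233 = 83.9°
tan(βl) = tan(83.9°) = 9.33
Z_in = Z_0·(Z_L + jZ_0·tanβl)/(Z_0 + jZ_L·tanβl)
     = 60.3·(71.6 + j562)/(60.3 + j668)

Z_in ≈ 51 − j1.86 Ω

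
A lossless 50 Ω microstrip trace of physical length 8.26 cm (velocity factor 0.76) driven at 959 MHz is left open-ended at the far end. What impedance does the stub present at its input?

Z_in ≈ +j35.1 Ω

λ = v/f = 0.76·c / 959 MHz = 0.238 m
βl = 2π·l/λ = 2π × 0.347 = 125°
tan(βl) = -1.42
For an open-ended stub, Z_in = −jZ_0·cot(βl) = −jZ_0/tan(βl)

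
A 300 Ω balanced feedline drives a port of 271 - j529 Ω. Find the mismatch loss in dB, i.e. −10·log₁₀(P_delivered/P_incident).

mismatch loss ≈ 2.7 dB

Γ = (-29 − j529)/(571 − j529), |Γ| = 0.681
|Γ|² = 0.463, so P_del/P_inc = 1 − |Γ|² = 0.537
ML = −10·log₁₀(1 − |Γ|²)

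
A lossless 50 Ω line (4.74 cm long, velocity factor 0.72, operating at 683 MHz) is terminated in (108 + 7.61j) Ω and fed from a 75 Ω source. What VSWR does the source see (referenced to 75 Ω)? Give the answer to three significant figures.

λ = v/f = 0.72·c / 683 MHz = 0.316 m
βl = 2π·l/λ = 2π × 0.15 = 54°
tan(βl) = 1.37
Z_in = Z_0·(Z_L + jZ_0·tanβl)/(Z_0 + jZ_L·tanβl) = 33.1 − j27.6 Ω
Γ_s = (Z_in − Z_s)/(Z_in + Z_s) = (-41.9 − j27.6)/(108 − j27.6), |Γ_s| = 0.45
VSWR = (1 + |Γ_s|)/(1 − |Γ_s|)

VSWR ≈ 2.64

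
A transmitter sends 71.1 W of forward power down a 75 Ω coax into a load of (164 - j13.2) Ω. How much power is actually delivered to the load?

P_delivered ≈ 61.1 W

|Γ| = |(89 − j13.2)/(239 − j13.2)| = 0.376
|Γ|² = 0.141
P_refl = |Γ|²·P_inc = 10 W, P_del = (1 − |Γ|²)·P_inc = 61.1 W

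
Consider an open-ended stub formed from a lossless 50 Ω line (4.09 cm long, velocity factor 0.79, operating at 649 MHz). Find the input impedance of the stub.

λ = v/f = 0.79·c / 649 MHz = 0.365 m
βl = 2π·l/λ = 2π × 0.112 = 40.3°
tan(βl) = 0.849
For an open-ended stub, Z_in = −jZ_0·cot(βl) = −jZ_0/tan(βl)

Z_in ≈ −j58.9 Ω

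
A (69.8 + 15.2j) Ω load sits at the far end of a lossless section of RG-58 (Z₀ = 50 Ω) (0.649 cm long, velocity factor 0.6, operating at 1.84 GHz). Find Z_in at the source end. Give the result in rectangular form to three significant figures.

Z_in ≈ 73.8 − j9.58 Ω

λ = v/f = 0.6·c / 1.84 GHz = 0.0978 m
βl = 2π·l/λ = 2π × 0.0663 = 23.9°
tan(βl) = tan(23.9°) = 0.443
Z_in = Z_0·(Z_L + jZ_0·tanβl)/(Z_0 + jZ_L·tanβl)
     = 50·(69.8 + j37.3)/(43.3 + j30.9)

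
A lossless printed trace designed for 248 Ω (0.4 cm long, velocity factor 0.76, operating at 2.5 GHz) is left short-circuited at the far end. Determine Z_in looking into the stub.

λ = v/f = 0.76·c / 2.5 GHz = 0.0912 m
βl = 2π·l/λ = 2π × 0.0439 = 15.8°
tan(βl) = 0.283
For a short-circuited stub, Z_in = jZ_0·tan(βl)

Z_in ≈ +j70.1 Ω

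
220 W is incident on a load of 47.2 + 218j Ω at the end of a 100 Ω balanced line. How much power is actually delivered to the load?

|Γ| = |(-52.8 + j218)/(147.2 + j218)| = 0.853
|Γ|² = 0.727
P_refl = |Γ|²·P_inc = 160 W, P_del = (1 − |Γ|²)·P_inc = 60 W

P_delivered ≈ 60 W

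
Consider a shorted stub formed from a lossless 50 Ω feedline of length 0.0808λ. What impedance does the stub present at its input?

Z_in ≈ +j27.8 Ω

βl = 2π × 0.0808 = 29.1°
tan(βl) = 0.556
For a shorted stub, Z_in = jZ_0·tan(βl)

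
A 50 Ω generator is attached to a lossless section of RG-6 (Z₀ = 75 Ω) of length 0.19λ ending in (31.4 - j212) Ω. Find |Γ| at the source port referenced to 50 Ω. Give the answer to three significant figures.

|Γ| ≈ 0.872

βl = 2π × 0.19 = 68.4°
tan(βl) = 2.53
Z_in = Z_0·(Z_L + jZ_0·tanβl)/(Z_0 + jZ_L·tanβl) = 3.44 − j3.22 Ω
Γ_s = (Z_in − Z_s)/(Z_in + Z_s) = (-46.6 − j3.22)/(53.4 − j3.22), |Γ_s| = 0.872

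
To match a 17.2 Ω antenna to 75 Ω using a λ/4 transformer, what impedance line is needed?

Z_qwt = √(Z_0·R_L) = √(75 × 17.2) = √1290

Z_qwt ≈ 35.9 Ω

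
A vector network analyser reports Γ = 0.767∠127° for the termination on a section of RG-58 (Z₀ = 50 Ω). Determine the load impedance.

Z_L ≈ 8.2 + j24.4 Ω

Z_L = Z_0·(1 + Γ)/(1 − Γ) = 50·(0.538 + j0.613)/(1.46 − j0.613)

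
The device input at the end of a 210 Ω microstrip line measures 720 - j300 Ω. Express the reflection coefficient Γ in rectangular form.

Γ = (Z_L − Z_0)/(Z_L + Z_0) = (510 − j300)/(930 − j300)

Γ ≈ 0.591 − j0.132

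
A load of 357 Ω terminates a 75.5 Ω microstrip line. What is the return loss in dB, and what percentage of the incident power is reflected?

Γ = (357 − 75.5)/(357 + 75.5) = 0.651
RL = −20·log₁₀(0.651) = 3.73 dB
P_refl/P_inc = |Γ|² = 0.424

RL ≈ 3.73 dB; 42.4% of incident power reflected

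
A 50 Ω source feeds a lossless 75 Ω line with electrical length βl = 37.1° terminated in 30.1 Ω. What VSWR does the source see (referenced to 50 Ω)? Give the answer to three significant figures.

tan(βl) = 0.756
Z_in = Z_0·(Z_L + jZ_0·tanβl)/(Z_0 + jZ_L·tanβl) = 43.3 + j43.6 Ω
Γ_s = (Z_in − Z_s)/(Z_in + Z_s) = (-6.67 + j43.6)/(93.3 + j43.6), |Γ_s| = 0.428
VSWR = (1 + |Γ_s|)/(1 − |Γ_s|)

VSWR ≈ 2.5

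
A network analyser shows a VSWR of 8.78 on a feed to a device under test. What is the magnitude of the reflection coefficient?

|Γ| ≈ 0.796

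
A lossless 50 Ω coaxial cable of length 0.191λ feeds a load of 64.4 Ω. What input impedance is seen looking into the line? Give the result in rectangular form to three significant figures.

Z_in ≈ 41 − j7.07 Ω

βl = 2π × 0.191 = 68.8°
tan(βl) = tan(68.8°) = 2.57
Z_in = Z_0·(Z_L + jZ_0·tanβl)/(Z_0 + jZ_L·tanβl)
     = 50·(64.4 + j129)/(50 + j166)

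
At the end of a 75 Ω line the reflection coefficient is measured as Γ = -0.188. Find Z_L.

Z_L = Z_0·(1 + Γ)/(1 − Γ) = 75·(0.812)/(1.19)

Z_L ≈ 51.3 Ω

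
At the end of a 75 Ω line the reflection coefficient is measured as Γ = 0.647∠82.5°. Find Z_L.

Z_L = Z_0·(1 + Γ)/(1 − Γ) = 75·(1.08 + j0.641)/(0.916 − j0.641)

Z_L ≈ 34.9 + j77 Ω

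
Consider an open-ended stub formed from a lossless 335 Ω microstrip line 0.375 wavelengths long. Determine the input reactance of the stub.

βl = 2π × 0.375 = 135°
tan(βl) = -1
For an open-ended stub, Z_in = −jZ_0·cot(βl) = −jZ_0/tan(βl)

X_in ≈ 335 Ω (inductive)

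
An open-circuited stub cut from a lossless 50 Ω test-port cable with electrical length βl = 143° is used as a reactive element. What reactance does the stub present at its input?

tan(βl) = -0.754
For an open-circuited stub, Z_in = −jZ_0·cot(βl) = −jZ_0/tan(βl)

X_in ≈ 66.4 Ω (inductive)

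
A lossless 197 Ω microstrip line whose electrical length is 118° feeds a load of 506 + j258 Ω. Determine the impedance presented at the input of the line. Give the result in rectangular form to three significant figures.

tan(βl) = tan(118°) = -1.88
Z_in = Z_0·(Z_L + jZ_0·tanβl)/(Z_0 + jZ_L·tanβl)
     = 197·(506 − j113)/(682 − j952)

Z_in ≈ 65 + j58.2 Ω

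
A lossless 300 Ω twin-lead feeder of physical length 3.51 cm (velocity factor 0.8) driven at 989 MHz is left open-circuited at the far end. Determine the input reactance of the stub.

X_in ≈ -234 Ω (capacitive)

λ = v/f = 0.8·c / 989 MHz = 0.243 m
βl = 2π·l/λ = 2π × 0.145 = 52.1°
tan(βl) = 1.28
For an open-circuited stub, Z_in = −jZ_0·cot(βl) = −jZ_0/tan(βl)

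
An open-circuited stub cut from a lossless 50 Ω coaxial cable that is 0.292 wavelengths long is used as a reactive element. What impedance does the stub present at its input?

βl = 2π × 0.292 = 105°
tan(βl) = -3.7
For an open-circuited stub, Z_in = −jZ_0·cot(βl) = −jZ_0/tan(βl)

Z_in ≈ +j13.5 Ω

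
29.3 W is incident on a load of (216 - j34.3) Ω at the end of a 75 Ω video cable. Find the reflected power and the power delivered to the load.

P_reflected ≈ 7.19 W; P_delivered ≈ 22.1 W

|Γ| = |(141 − j34.3)/(291 − j34.3)| = 0.495
|Γ|² = 0.245
P_refl = |Γ|²·P_inc = 7.19 W, P_del = (1 − |Γ|²)·P_inc = 22.1 W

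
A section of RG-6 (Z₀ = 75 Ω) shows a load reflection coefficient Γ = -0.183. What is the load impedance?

Z_L ≈ 51.8 Ω

Z_L = Z_0·(1 + Γ)/(1 − Γ) = 75·(0.817)/(1.18)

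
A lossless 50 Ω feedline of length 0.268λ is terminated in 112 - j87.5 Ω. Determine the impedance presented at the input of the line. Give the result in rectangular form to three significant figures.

Z_in ≈ 14.7 + j16.4 Ω

βl = 2π × 0.268 = 96.5°
tan(βl) = tan(96.5°) = -8.8
Z_in = Z_0·(Z_L + jZ_0·tanβl)/(Z_0 + jZ_L·tanβl)
     = 50·(112 − j528)/(-720 − j986)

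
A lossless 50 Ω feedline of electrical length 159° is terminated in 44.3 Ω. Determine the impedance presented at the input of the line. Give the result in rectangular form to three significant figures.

Z_in ≈ 45.6 − j3.7 Ω

tan(βl) = tan(159°) = -0.384
Z_in = Z_0·(Z_L + jZ_0·tanβl)/(Z_0 + jZ_L·tanβl)
     = 50·(44.3 − j19.2)/(50 − j17)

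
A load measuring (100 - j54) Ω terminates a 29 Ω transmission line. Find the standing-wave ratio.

VSWR ≈ 4.52

Γ = (Z_L − Z_0)/(Z_L + Z_0) = (71 − j54)/(129 − j54)
|Γ| = 89.2/140 = 0.638
VSWR = (1 + |Γ|)/(1 − |Γ|) = 1.64/0.362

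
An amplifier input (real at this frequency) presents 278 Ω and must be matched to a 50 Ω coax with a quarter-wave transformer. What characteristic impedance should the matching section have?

Z_qwt ≈ 118 Ω

Z_qwt = √(Z_0·R_L) = √(50 × 278) = √13900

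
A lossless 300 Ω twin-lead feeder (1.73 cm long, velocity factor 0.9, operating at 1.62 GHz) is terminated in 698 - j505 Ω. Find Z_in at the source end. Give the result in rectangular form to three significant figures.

λ = v/f = 0.9·c / 1.62 GHz = 0.167 m
βl = 2π·l/λ = 2π × 0.104 = 37.4°
tan(βl) = tan(37.4°) = 0.764
Z_in = Z_0·(Z_L + jZ_0·tanβl)/(Z_0 + jZ_L·tanβl)
     = 300·(698 − j276)/(686 + j533)

Z_in ≈ 132 − j223 Ω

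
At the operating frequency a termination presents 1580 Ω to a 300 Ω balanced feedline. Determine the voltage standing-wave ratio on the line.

Γ = (1580 − 300)/(1580 + 300) = 0.681
VSWR = (1 + 0.681)/(1 − 0.681)

VSWR ≈ 5.27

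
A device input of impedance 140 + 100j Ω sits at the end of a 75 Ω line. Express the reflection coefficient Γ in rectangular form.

Γ ≈ 0.426 + j0.267

Γ = (Z_L − Z_0)/(Z_L + Z_0) = (65 + j100)/(215 + j100)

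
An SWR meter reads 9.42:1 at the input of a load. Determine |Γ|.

|Γ| ≈ 0.808

|Γ| = (S − 1)/(S + 1) = (9.42 − 1)/(9.42 + 1) = 8.42/10.4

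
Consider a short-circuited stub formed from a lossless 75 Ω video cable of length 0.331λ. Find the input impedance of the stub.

Z_in ≈ −j134 Ω

βl = 2π × 0.331 = 119°
tan(βl) = -1.79
For a short-circuited stub, Z_in = jZ_0·tan(βl)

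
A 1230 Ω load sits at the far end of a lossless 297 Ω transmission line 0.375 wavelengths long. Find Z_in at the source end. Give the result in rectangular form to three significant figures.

Z_in ≈ 136 + j264 Ω

βl = 2π × 0.375 = 135°
tan(βl) = tan(135°) = -1
Z_in = Z_0·(Z_L + jZ_0·tanβl)/(Z_0 + jZ_L·tanβl)
     = 297·(1230 − j297)/(297 − j1230)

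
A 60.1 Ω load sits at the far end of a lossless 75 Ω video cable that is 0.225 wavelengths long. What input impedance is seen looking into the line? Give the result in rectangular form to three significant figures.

βl = 2π × 0.225 = 81°
tan(βl) = tan(81°) = 6.31
Z_in = Z_0·(Z_L + jZ_0·tanβl)/(Z_0 + jZ_L·tanβl)
     = 75·(60.1 + j474)/(75 + j379)

Z_in ≈ 92.3 + j6.37 Ω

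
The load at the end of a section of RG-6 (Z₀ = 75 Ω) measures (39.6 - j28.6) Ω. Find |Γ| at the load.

Γ = (Z_L − Z_0)/(Z_L + Z_0) = (-35.4 − j28.6)/(114.6 − j28.6)
|Γ| = 45.5/118

|Γ| ≈ 0.385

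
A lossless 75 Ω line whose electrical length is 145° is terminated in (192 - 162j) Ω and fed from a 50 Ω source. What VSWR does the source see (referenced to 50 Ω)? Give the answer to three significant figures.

VSWR ≈ 6.24

tan(βl) = -0.7
Z_in = Z_0·(Z_L + jZ_0·tanβl)/(Z_0 + jZ_L·tanβl) = 82.3 + j131 Ω
Γ_s = (Z_in − Z_s)/(Z_in + Z_s) = (32.3 + j131)/(132 + j131), |Γ_s| = 0.724
VSWR = (1 + |Γ_s|)/(1 − |Γ_s|)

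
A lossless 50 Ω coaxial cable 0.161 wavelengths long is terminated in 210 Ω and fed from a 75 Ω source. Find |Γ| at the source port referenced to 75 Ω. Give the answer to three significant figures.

|Γ| ≈ 0.685

βl = 2π × 0.161 = 58°
tan(βl) = 1.6
Z_in = Z_0·(Z_L + jZ_0·tanβl)/(Z_0 + jZ_L·tanβl) = 16.2 − j28.9 Ω
Γ_s = (Z_in − Z_s)/(Z_in + Z_s) = (-58.8 − j28.9)/(91.2 − j28.9), |Γ_s| = 0.685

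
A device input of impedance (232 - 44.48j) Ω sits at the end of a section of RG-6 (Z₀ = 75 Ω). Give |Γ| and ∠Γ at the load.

Γ = (Z_L − Z_0)/(Z_L + Z_0) = (157 − j44.48)/(307 − j44.48)
|Γ| = 163/310 = 0.526

Γ ≈ 0.526 ∠ -7.57°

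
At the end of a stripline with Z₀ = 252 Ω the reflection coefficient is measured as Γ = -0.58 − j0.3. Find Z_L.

Z_L ≈ 55.9 − j58.5 Ω

Z_L = Z_0·(1 + Γ)/(1 − Γ) = 252·(0.42 − j0.3)/(1.58 + j0.3)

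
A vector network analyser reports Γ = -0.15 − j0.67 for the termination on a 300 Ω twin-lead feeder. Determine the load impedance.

Z_L = Z_0·(1 + Γ)/(1 − Γ) = 300·(0.85 − j0.67)/(1.15 + j0.67)

Z_L ≈ 89.5 − j227 Ω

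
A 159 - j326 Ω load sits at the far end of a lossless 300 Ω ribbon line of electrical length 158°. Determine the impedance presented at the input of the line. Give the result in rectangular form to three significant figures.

Z_in ≈ 513 − j601 Ω

tan(βl) = tan(158°) = -0.404
Z_in = Z_0·(Z_L + jZ_0·tanβl)/(Z_0 + jZ_L·tanβl)
     = 300·(159 − j447)/(168 − j64.2)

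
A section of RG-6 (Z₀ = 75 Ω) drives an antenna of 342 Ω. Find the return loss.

Γ = (342 − 75)/(342 + 75) = 0.64
RL = −20·log₁₀|Γ| = −20·log₁₀(0.64)

RL ≈ 3.87 dB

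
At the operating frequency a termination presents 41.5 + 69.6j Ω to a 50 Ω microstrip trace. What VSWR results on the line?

VSWR ≈ 4.13

Γ = (Z_L − Z_0)/(Z_L + Z_0) = (-8.5 + j69.6)/(91.5 + j69.6)
|Γ| = 70.1/115 = 0.61
VSWR = (1 + |Γ|)/(1 − |Γ|) = 1.61/0.39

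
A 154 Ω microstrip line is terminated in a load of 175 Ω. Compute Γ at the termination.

Γ = 0.0638

Γ = (Z_L − Z_0)/(Z_L + Z_0) = (175 − 154)/(175 + 154) = 21/329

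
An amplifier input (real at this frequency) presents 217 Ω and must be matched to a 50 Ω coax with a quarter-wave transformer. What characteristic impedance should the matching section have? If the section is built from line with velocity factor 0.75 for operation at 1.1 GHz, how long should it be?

Z_qwt ≈ 104 Ω; length ≈ 5.11 cm

Z_qwt = √(Z_0·R_L) = √(50 × 217) = √10850
λ = 0.75·c/f = 0.205 m, so l = λ/4 = 0.0511 m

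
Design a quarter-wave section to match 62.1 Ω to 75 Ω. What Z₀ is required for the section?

Z_qwt = √(Z_0·R_L) = √(75 × 62.1) = √4658

Z_qwt ≈ 68.2 Ω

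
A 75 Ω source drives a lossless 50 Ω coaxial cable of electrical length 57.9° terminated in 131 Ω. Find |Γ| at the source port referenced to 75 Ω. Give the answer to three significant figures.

|Γ| ≈ 0.541

tan(βl) = 1.59
Z_in = Z_0·(Z_L + jZ_0·tanβl)/(Z_0 + jZ_L·tanβl) = 25.2 − j25.3 Ω
Γ_s = (Z_in − Z_s)/(Z_in + Z_s) = (-49.8 − j25.3)/(100 − j25.3), |Γ_s| = 0.541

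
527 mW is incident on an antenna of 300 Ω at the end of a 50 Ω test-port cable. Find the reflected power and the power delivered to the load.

P_reflected ≈ 269 mW; P_delivered ≈ 258 mW

Γ = (300 − 50)/(300 + 50) = 0.714
|Γ|² = 0.51
P_refl = |Γ|²·P_inc = 269 mW, P_del = (1 − |Γ|²)·P_inc = 258 mW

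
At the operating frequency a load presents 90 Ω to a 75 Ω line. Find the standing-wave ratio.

VSWR ≈ 1.2

Γ = (90 − 75)/(90 + 75) = 0.0909
VSWR = (1 + 0.0909)/(1 − 0.0909)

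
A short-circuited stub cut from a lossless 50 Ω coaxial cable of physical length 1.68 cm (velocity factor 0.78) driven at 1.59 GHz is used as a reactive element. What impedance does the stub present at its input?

Z_in ≈ +j43.6 Ω

λ = v/f = 0.78·c / 1.59 GHz = 0.147 m
βl = 2π·l/λ = 2π × 0.114 = 41.1°
tan(βl) = 0.872
For a short-circuited stub, Z_in = jZ_0·tan(βl)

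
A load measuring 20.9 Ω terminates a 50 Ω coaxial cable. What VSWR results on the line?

Γ = (20.9 − 50)/(20.9 + 50) = -0.41
VSWR = (1 + 0.41)/(1 − 0.41)

VSWR ≈ 2.39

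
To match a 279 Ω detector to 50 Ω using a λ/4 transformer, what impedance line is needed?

Z_qwt ≈ 118 Ω

Z_qwt = √(Z_0·R_L) = √(50 × 279) = √13950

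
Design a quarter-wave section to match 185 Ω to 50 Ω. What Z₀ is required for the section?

Z_qwt = √(Z_0·R_L) = √(50 × 185) = √9250

Z_qwt ≈ 96.2 Ω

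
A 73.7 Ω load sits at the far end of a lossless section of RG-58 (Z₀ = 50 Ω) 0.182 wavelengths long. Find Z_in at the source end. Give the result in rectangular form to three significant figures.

βl = 2π × 0.182 = 65.5°
tan(βl) = tan(65.5°) = 2.2
Z_in = Z_0·(Z_L + jZ_0·tanβl)/(Z_0 + jZ_L·tanβl)
     = 50·(73.7 + j110)/(50 + j162)

Z_in ≈ 37.4 − j11.2 Ω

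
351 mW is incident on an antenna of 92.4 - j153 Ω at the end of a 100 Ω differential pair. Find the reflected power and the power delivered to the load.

|Γ| = |(-7.6 − j153)/(192.4 − j153)| = 0.623
|Γ|² = 0.388
P_refl = |Γ|²·P_inc = 136 mW, P_del = (1 − |Γ|²)·P_inc = 215 mW

P_reflected ≈ 136 mW; P_delivered ≈ 215 mW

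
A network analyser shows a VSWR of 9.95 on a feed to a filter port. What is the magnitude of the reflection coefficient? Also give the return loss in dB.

|Γ| ≈ 0.817; return loss ≈ 1.75 dB

|Γ| = (S − 1)/(S + 1) = (9.95 − 1)/(9.95 + 1) = 8.95/10.9
RL = −20·log₁₀|Γ| = −20·log₁₀(0.817)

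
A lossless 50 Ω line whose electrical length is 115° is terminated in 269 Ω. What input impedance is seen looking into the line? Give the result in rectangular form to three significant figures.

Z_in ≈ 11.2 + j22.3 Ω

tan(βl) = tan(115°) = -2.14
Z_in = Z_0·(Z_L + jZ_0·tanβl)/(Z_0 + jZ_L·tanβl)
     = 50·(269 − j107)/(50 − j577)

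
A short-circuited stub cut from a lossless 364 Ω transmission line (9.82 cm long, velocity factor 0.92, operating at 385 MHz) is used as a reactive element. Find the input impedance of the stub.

Z_in ≈ +j423 Ω

λ = v/f = 0.92·c / 385 MHz = 0.717 m
βl = 2π·l/λ = 2π × 0.137 = 49.3°
tan(βl) = 1.16
For a short-circuited stub, Z_in = jZ_0·tan(βl)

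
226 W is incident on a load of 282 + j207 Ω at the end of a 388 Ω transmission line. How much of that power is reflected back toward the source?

P_reflected ≈ 24.9 W

|Γ| = |(-106 + j207)/(670 + j207)| = 0.332
|Γ|² = 0.11
P_refl = |Γ|²·P_inc = 24.9 W, P_del = (1 − |Γ|²)·P_inc = 201 W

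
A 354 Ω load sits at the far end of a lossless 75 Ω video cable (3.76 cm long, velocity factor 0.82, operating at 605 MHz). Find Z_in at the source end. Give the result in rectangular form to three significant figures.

λ = v/f = 0.82·c / 605 MHz = 0.407 m
βl = 2π·l/λ = 2π × 0.0925 = 33.3°
tan(βl) = tan(33.3°) = 0.657
Z_in = Z_0·(Z_L + jZ_0·tanβl)/(Z_0 + jZ_L·tanβl)
     = 75·(354 + j49.2)/(75 + j232)

Z_in ≈ 47.8 − j98.8 Ω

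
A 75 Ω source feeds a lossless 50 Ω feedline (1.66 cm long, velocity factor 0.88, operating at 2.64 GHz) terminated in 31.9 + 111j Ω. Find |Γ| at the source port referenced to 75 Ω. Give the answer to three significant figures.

|Γ| ≈ 0.81

λ = v/f = 0.88·c / 2.64 GHz = 0.1 m
βl = 2π·l/λ = 2π × 0.166 = 59.8°
tan(βl) = 1.72
Z_in = Z_0·(Z_L + jZ_0·tanβl)/(Z_0 + jZ_L·tanβl) = 13.8 − j64.7 Ω
Γ_s = (Z_in − Z_s)/(Z_in + Z_s) = (-61.2 − j64.7)/(88.8 − j64.7), |Γ_s| = 0.81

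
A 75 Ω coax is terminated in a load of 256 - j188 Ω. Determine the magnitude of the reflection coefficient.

|Γ| ≈ 0.686

Γ = (Z_L − Z_0)/(Z_L + Z_0) = (181 − j188)/(331 − j188)
|Γ| = 261/381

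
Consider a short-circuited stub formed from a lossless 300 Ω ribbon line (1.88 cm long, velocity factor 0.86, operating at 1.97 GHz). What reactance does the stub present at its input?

λ = v/f = 0.86·c / 1.97 GHz = 0.131 m
βl = 2π·l/λ = 2π × 0.144 = 51.7°
tan(βl) = 1.27
For a short-circuited stub, Z_in = jZ_0·tan(βl)

X_in ≈ 380 Ω (inductive)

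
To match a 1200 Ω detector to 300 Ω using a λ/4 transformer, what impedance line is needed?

Z_qwt = √(Z_0·R_L) = √(300 × 1200) = √360000

Z_qwt ≈ 600 Ω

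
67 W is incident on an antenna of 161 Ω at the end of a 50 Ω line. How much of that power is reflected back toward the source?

P_reflected ≈ 18.5 W

Γ = (161 − 50)/(161 + 50) = 0.526
|Γ|² = 0.277
P_refl = |Γ|²·P_inc = 18.5 W, P_del = (1 − |Γ|²)·P_inc = 48.5 W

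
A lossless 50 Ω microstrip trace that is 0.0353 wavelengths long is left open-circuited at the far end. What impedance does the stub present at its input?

βl = 2π × 0.0353 = 12.7°
tan(βl) = 0.226
For an open-circuited stub, Z_in = −jZ_0·cot(βl) = −jZ_0/tan(βl)

Z_in ≈ −j222 Ω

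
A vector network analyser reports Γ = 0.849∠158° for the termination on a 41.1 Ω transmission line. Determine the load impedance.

Z_L ≈ 3.48 + j7.93 Ω

Z_L = Z_0·(1 + Γ)/(1 − Γ) = 41.1·(0.213 + j0.318)/(1.79 − j0.318)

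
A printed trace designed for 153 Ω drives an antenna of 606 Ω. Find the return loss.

RL ≈ 4.48 dB

Γ = (606 − 153)/(606 + 153) = 0.597
RL = −20·log₁₀|Γ| = −20·log₁₀(0.597)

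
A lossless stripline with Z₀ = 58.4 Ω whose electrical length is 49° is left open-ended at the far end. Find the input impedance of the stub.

Z_in ≈ −j50.8 Ω

tan(βl) = 1.15
For an open-ended stub, Z_in = −jZ_0·cot(βl) = −jZ_0/tan(βl)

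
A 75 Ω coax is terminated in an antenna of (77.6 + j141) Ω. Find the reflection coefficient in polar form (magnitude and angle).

Γ = (Z_L − Z_0)/(Z_L + Z_0) = (2.6 + j141)/(152.6 + j141)
|Γ| = 141/208 = 0.679

Γ ≈ 0.679 ∠ 46.2°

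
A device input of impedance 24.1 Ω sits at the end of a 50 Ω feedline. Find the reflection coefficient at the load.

Γ = -0.35

Γ = (Z_L − Z_0)/(Z_L + Z_0) = (24.1 − 50)/(24.1 + 50) = -25.9/74.1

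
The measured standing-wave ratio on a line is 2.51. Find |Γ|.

|Γ| = (S − 1)/(S + 1) = (2.51 − 1)/(2.51 + 1) = 1.51/3.51

|Γ| ≈ 0.43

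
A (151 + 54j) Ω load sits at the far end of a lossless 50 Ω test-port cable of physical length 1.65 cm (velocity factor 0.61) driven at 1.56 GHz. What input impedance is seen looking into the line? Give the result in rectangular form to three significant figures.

Z_in ≈ 27.5 − j43.4 Ω

λ = v/f = 0.61·c / 1.56 GHz = 0.117 m
βl = 2π·l/λ = 2π × 0.141 = 50.6°
tan(βl) = tan(50.6°) = 1.22
Z_in = Z_0·(Z_L + jZ_0·tanβl)/(Z_0 + jZ_L·tanβl)
     = 50·(151 + j115)/(-15.8 + j184)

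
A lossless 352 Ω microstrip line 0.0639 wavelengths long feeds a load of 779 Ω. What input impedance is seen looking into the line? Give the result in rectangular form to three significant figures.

βl = 2π × 0.0639 = 23°
tan(βl) = tan(23°) = 0.425
Z_in = Z_0·(Z_L + jZ_0·tanβl)/(Z_0 + jZ_L·tanβl)
     = 352·(779 + j149)/(352 + j331)

Z_in ≈ 488 − j309 Ω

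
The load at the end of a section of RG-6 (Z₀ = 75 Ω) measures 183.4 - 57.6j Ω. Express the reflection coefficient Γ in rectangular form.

Γ ≈ 0.447 − j0.123

Γ = (Z_L − Z_0)/(Z_L + Z_0) = (108.4 − j57.6)/(258.4 − j57.6)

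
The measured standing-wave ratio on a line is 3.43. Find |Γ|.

|Γ| ≈ 0.549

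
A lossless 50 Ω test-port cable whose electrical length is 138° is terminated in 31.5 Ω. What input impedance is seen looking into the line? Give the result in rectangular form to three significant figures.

tan(βl) = tan(138°) = -0.9
Z_in = Z_0·(Z_L + jZ_0·tanβl)/(Z_0 + jZ_L·tanβl)
     = 50·(31.5 − j45)/(50 − j28.4)

Z_in ≈ 43.2 − j20.5 Ω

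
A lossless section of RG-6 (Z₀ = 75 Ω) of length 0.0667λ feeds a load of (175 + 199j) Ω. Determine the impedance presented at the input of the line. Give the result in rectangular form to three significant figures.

Z_in ≈ 188 − j201 Ω

βl = 2π × 0.0667 = 24°
tan(βl) = tan(24°) = 0.445
Z_in = Z_0·(Z_L + jZ_0·tanβl)/(Z_0 + jZ_L·tanβl)
     = 75·(175 + j232)/(-13.7 + j78)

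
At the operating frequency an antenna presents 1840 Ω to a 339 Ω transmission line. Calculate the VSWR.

For a purely resistive load, VSWR = R_L/Z_0 or Z_0/R_L (whichever > 1) = 1840/339

VSWR ≈ 5.43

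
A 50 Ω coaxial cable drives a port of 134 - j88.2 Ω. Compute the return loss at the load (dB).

Γ = (84 − j88.2)/(184 − j88.2), |Γ| = 0.597
RL = −20·log₁₀|Γ| = −20·log₁₀(0.597)

RL ≈ 4.48 dB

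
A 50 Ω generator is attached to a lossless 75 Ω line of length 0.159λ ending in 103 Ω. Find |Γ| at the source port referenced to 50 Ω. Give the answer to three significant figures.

βl = 2π × 0.159 = 57.2°
tan(βl) = 1.55
Z_in = Z_0·(Z_L + jZ_0·tanβl)/(Z_0 + jZ_L·tanβl) = 63.3 − j18.6 Ω
Γ_s = (Z_in − Z_s)/(Z_in + Z_s) = (13.3 − j18.6)/(113 − j18.6), |Γ_s| = 0.199

|Γ| ≈ 0.199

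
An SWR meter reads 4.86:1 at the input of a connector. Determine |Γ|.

|Γ| = (S − 1)/(S + 1) = (4.86 − 1)/(4.86 + 1) = 3.86/5.86

|Γ| ≈ 0.659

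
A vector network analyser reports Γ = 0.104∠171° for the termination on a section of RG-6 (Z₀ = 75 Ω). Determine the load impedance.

Z_L ≈ 61 + j2.01 Ω

Z_L = Z_0·(1 + Γ)/(1 − Γ) = 75·(0.897 + j0.0163)/(1.1 − j0.0163)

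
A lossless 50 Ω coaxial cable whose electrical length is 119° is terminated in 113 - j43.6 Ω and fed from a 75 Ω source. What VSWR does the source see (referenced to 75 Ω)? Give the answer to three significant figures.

VSWR ≈ 3.18

tan(βl) = -1.8
Z_in = Z_0·(Z_L + jZ_0·tanβl)/(Z_0 + jZ_L·tanβl) = 28.4 + j31.7 Ω
Γ_s = (Z_in − Z_s)/(Z_in + Z_s) = (-46.6 + j31.7)/(103 + j31.7), |Γ_s| = 0.522
VSWR = (1 + |Γ_s|)/(1 − |Γ_s|)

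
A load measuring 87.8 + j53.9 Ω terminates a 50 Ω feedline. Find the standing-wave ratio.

VSWR ≈ 2.6

Γ = (Z_L − Z_0)/(Z_L + Z_0) = (37.8 + j53.9)/(137.8 + j53.9)
|Γ| = 65.8/148 = 0.445
VSWR = (1 + |Γ|)/(1 − |Γ|) = 1.44/0.555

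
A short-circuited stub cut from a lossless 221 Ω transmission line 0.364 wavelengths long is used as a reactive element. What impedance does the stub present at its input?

βl = 2π × 0.364 = 131°
tan(βl) = -1.15
For a short-circuited stub, Z_in = jZ_0·tan(βl)

Z_in ≈ −j254 Ω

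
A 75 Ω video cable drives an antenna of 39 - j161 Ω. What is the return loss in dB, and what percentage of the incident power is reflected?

Γ = (-36 − j161)/(114 − j161), |Γ| = 0.836
RL = −20·log₁₀(0.836) = 1.55 dB
P_refl/P_inc = |Γ|² = 0.699

RL ≈ 1.55 dB; 69.9% of incident power reflected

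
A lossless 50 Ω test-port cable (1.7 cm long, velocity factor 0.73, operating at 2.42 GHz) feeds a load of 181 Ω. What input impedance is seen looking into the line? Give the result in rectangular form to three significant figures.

Z_in ≈ 15.9 − j18.8 Ω

λ = v/f = 0.73·c / 2.42 GHz = 0.0905 m
βl = 2π·l/λ = 2π × 0.188 = 67.6°
tan(βl) = tan(67.6°) = 2.43
Z_in = Z_0·(Z_L + jZ_0·tanβl)/(Z_0 + jZ_L·tanβl)
     = 50·(181 + j121)/(50 + j440)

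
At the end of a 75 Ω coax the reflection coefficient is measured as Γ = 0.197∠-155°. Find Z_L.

Z_L ≈ 51.6 − j8.95 Ω

Z_L = Z_0·(1 + Γ)/(1 − Γ) = 75·(0.821 − j0.0833)/(1.18 + j0.0833)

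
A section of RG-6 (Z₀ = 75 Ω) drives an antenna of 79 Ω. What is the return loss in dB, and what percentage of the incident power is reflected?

Γ = (79 − 75)/(79 + 75) = 0.026
RL = −20·log₁₀(0.026) = 31.7 dB
P_refl/P_inc = |Γ|² = 0.000675

RL ≈ 31.7 dB; 0.0675% of incident power reflected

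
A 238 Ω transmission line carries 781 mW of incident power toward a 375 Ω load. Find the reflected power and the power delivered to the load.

P_reflected ≈ 39 mW; P_delivered ≈ 742 mW

Γ = (375 − 238)/(375 + 238) = 0.223
|Γ|² = 0.0499
P_refl = |Γ|²·P_inc = 39 mW, P_del = (1 − |Γ|²)·P_inc = 742 mW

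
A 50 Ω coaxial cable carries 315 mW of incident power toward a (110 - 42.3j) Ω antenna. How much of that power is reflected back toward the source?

|Γ| = |(60 − j42.3)/(160 − j42.3)| = 0.444
|Γ|² = 0.197
P_refl = |Γ|²·P_inc = 62 mW, P_del = (1 − |Γ|²)·P_inc = 253 mW

P_reflected ≈ 62 mW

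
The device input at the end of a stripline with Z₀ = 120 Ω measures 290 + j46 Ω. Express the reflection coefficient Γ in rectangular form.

Γ = (Z_L − Z_0)/(Z_L + Z_0) = (170 + j46)/(410 + j46)

Γ ≈ 0.422 + j0.0649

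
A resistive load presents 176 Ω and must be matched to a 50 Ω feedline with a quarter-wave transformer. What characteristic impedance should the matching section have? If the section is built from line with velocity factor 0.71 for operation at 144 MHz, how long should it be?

Z_qwt = √(Z_0·R_L) = √(50 × 176) = √8800
λ = 0.71·c/f = 1.48 m, so l = λ/4 = 0.37 m

Z_qwt ≈ 93.8 Ω; length ≈ 37 cm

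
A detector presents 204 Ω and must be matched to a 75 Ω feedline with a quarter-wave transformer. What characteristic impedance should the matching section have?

Z_qwt = √(Z_0·R_L) = √(75 × 204) = √15300

Z_qwt ≈ 124 Ω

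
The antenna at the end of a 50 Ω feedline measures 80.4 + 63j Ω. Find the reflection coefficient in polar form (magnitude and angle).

Γ = (Z_L − Z_0)/(Z_L + Z_0) = (30.4 + j63)/(130.4 + j63)
|Γ| = 70/145 = 0.483

Γ ≈ 0.483 ∠ 38.5°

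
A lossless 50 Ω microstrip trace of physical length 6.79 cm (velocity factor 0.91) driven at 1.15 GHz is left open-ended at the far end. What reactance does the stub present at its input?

X_in ≈ 11.5 Ω (inductive)

λ = v/f = 0.91·c / 1.15 GHz = 0.237 m
βl = 2π·l/λ = 2π × 0.286 = 103°
tan(βl) = -4.34
For an open-ended stub, Z_in = −jZ_0·cot(βl) = −jZ_0/tan(βl)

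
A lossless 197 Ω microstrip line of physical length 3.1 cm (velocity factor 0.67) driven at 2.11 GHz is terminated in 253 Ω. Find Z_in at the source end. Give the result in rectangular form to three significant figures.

λ = v/f = 0.67·c / 2.11 GHz = 0.0953 m
βl = 2π·l/λ = 2π × 0.325 = 117°
tan(βl) = tan(117°) = -1.95
Z_in = Z_0·(Z_L + jZ_0·tanβl)/(Z_0 + jZ_L·tanβl)
     = 197·(253 − j384)/(197 − j493)

Z_in ≈ 167 + j34.3 Ω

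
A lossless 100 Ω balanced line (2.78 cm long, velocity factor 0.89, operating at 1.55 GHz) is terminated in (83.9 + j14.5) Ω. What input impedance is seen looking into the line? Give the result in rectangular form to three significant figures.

λ = v/f = 0.89·c / 1.55 GHz = 0.172 m
βl = 2π·l/λ = 2π × 0.161 = 58.1°
tan(βl) = tan(58.1°) = 1.61
Z_in = Z_0·(Z_L + jZ_0·tanβl)/(Z_0 + jZ_L·tanβl)
     = 100·(83.9 + j175)/(76.7 + j135)

Z_in ≈ 125 + j8.84 Ω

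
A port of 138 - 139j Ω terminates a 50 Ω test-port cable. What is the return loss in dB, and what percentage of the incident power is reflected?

RL ≈ 3.05 dB; 49.5% of incident power reflected

Γ = (88 − j139)/(188 − j139), |Γ| = 0.704
RL = −20·log₁₀(0.704) = 3.05 dB
P_refl/P_inc = |Γ|² = 0.495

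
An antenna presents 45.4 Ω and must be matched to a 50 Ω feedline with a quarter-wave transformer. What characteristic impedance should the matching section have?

Z_qwt ≈ 47.6 Ω

Z_qwt = √(Z_0·R_L) = √(50 × 45.4) = √2270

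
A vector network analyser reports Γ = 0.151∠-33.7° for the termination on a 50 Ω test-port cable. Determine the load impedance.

Z_L ≈ 63.3 − j10.9 Ω

Z_L = Z_0·(1 + Γ)/(1 − Γ) = 50·(1.13 − j0.0838)/(0.874 + j0.0838)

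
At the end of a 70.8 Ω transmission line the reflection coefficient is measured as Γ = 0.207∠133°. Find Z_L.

Z_L = Z_0·(1 + Γ)/(1 − Γ) = 70.8·(0.859 + j0.151)/(1.14 − j0.151)

Z_L ≈ 51.1 + j16.2 Ω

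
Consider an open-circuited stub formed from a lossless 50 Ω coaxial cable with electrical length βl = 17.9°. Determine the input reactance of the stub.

tan(βl) = 0.323
For an open-circuited stub, Z_in = −jZ_0·cot(βl) = −jZ_0/tan(βl)

X_in ≈ -155 Ω (capacitive)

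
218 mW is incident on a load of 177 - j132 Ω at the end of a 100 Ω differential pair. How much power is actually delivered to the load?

|Γ| = |(77 − j132)/(277 − j132)| = 0.498
|Γ|² = 0.248
P_refl = |Γ|²·P_inc = 54.1 mW, P_del = (1 − |Γ|²)·P_inc = 164 mW

P_delivered ≈ 164 mW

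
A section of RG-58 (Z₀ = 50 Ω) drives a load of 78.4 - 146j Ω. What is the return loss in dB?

Γ = (28.4 − j146)/(128.4 − j146), |Γ| = 0.765
RL = −20·log₁₀|Γ| = −20·log₁₀(0.765)

RL ≈ 2.33 dB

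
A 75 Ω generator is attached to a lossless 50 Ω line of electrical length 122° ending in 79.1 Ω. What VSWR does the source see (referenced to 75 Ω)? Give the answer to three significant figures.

VSWR ≈ 2.09

tan(βl) = -1.6
Z_in = Z_0·(Z_L + jZ_0·tanβl)/(Z_0 + jZ_L·tanβl) = 38 + j16.2 Ω
Γ_s = (Z_in − Z_s)/(Z_in + Z_s) = (-37 + j16.2)/(113 + j16.2), |Γ_s| = 0.354
VSWR = (1 + |Γ_s|)/(1 − |Γ_s|)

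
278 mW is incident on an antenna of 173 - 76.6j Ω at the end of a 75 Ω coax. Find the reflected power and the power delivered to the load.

P_reflected ≈ 63.8 mW; P_delivered ≈ 214 mW

|Γ| = |(98 − j76.6)/(248 − j76.6)| = 0.479
|Γ|² = 0.23
P_refl = |Γ|²·P_inc = 63.8 mW, P_del = (1 − |Γ|²)·P_inc = 214 mW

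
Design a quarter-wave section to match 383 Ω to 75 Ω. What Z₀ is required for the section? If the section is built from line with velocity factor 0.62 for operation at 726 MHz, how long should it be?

Z_qwt ≈ 169 Ω; length ≈ 6.4 cm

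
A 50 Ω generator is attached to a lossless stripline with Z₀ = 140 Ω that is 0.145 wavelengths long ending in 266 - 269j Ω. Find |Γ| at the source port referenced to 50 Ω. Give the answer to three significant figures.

βl = 2π × 0.145 = 52.2°
tan(βl) = 1.29
Z_in = Z_0·(Z_L + jZ_0·tanβl)/(Z_0 + jZ_L·tanβl) = 39.1 − j53 Ω
Γ_s = (Z_in − Z_s)/(Z_in + Z_s) = (-10.9 − j53)/(89.1 − j53), |Γ_s| = 0.522

|Γ| ≈ 0.522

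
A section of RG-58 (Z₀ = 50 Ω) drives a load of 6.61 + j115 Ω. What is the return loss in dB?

RL ≈ 0.364 dB

Γ = (-43.39 + j115)/(56.61 + j115), |Γ| = 0.959
RL = −20·log₁₀|Γ| = −20·log₁₀(0.959)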